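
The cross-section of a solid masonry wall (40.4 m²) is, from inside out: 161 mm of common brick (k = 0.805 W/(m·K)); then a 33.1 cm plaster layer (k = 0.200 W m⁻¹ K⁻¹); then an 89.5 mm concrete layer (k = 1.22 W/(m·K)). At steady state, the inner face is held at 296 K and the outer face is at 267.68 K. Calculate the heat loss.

Q = 593 W

Resistance network (inner→outer):
  R_common brick = L/(kA) = 0.161/(0.805·40.4) = 0.004950 K/W
  R_plaster = L/(kA) = 0.331/(0.200·40.4) = 0.04097 K/W
  R_concrete = L/(kA) = 0.0895/(1.22·40.4) = 0.001816 K/W
ΣR = 0.004950 + 0.04097 + 0.001816 = 0.04774 K/W
Q = ΔT/ΣR = (296 K − 267.68 K)/0.04774 = 593 W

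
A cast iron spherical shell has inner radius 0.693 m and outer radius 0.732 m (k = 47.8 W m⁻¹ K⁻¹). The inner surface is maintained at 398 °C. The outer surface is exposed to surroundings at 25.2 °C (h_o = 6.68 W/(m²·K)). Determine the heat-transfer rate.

Q = 16700 W

Treat each layer as a resistance in series:
  R_cast iron = (1/0.693 − 1/0.732)/(4πk) = 0.07688/(4π·47.8) = 1.280×10^-4 K/W
  R_conv,out = 1/(4πr²h) = 1/(4π·0.732²·6.68) = 0.02223 K/W
ΣR = 1.280×10^-4 + 0.02223 = 0.02236 K/W
Q = ΔT/ΣR = (398 °C − 25.2 °C)/0.02236 = 16700 W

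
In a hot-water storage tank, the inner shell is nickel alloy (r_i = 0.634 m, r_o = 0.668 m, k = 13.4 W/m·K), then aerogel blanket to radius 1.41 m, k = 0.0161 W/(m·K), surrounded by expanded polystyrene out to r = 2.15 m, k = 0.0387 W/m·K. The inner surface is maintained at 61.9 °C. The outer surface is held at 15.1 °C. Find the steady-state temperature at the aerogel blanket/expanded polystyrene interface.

Treat each layer as a resistance in series:
  R_nickel alloy = (1/0.634 − 1/0.668)/(4πk) = 0.08028/(4π·13.4) = 4.768×10^-4 K/W
  R_aerogel blanket = (1/0.668 − 1/1.41)/(4πk) = 0.7878/(4π·0.0161) = 3.894 K/W
  R_expanded polystyrene = (1/1.41 − 1/2.15)/(4πk) = 0.2441/(4π·0.0387) = 0.5019 K/W
ΣR = 4.768×10^-4 + 3.894 + 0.5019 = 4.396 K/W
Q = ΔT/ΣR = (61.9 °C − 15.1 °C)/4.396 = 10.65 W
From the inner boundary to the aerogel blanket/expanded polystyrene interface, ΣR_partial = 3.894 K/W.
T_interface = T_in − Q·ΣR_partial = 61.9 °C − (10.65)(3.894) = 20.4 °C

T = 20.4 °C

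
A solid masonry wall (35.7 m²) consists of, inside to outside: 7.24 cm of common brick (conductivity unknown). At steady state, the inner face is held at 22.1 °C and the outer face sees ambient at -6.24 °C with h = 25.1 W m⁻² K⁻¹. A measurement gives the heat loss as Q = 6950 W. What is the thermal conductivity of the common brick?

ΣR = ΔT/Q = |22.1 − -6.24|/6950 = 0.004078 K/W
Known resistances:
  R_conv,out = 1/(hA) = 1/(25.1·35.7) = 0.001116 K/W
R_common brick = ΣR − ΣR_known = 0.004078 − 0.001116 = 0.002962 K/W
L/(kA) = 0.002962 ⇒ k = 0.0724/(0.002962·35.7) = 0.685 W/m·K

k = 0.685 W/m·K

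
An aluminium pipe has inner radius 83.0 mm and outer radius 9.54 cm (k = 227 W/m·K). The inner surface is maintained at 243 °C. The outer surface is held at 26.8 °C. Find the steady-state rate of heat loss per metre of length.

Q' = 2210 kW/m

Q' = 2πk·ΔT/ln(r₂/r₁) = 2π × 227 × 216.2 / ln(0.0954/0.0830) = 2.21×10^6 W/m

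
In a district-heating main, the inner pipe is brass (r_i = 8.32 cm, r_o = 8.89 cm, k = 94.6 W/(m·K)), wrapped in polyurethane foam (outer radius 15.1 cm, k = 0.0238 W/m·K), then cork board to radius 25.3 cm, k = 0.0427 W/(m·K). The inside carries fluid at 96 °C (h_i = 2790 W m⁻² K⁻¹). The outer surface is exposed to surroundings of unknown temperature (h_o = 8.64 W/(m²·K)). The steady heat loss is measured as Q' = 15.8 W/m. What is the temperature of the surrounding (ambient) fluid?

T_out = 8.47 °C

Series resistances:
  R'_conv,in = 1/(2πr h) = 1/(2π·0.0832·2790) = 6.856×10^-4 m·K/W
  R'_brass = ln(0.0889/0.0832)/(2πk) = 0.06626/(2π·94.6) = 1.115×10^-4 m·K/W
  R'_polyurethane foam = ln(0.151/0.0889)/(2πk) = 0.5298/(2π·0.0238) = 3.543 m·K/W
  R'_cork board = ln(0.253/0.151)/(2πk) = 0.5161/(2π·0.0427) = 1.924 m·K/W
  R'_conv,out = 1/(2πr h) = 1/(2π·0.253·8.64) = 0.07281 m·K/W
ΣR = 5.540 m·K/W
ΔT = Q'·ΣR = 15.8 × 5.540 = 87.53 K
Heat flows outward, so T_out = T_in − ΔT = 96 − 87.53 = 8.47 °C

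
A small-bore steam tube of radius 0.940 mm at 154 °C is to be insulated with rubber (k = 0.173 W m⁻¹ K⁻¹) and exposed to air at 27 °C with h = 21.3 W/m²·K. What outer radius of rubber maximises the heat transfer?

r_cr = 0.812 cm

For a cylinder, r_cr = k_ins/h = 0.173/21.3 = 0.00812 m = 0.812 cm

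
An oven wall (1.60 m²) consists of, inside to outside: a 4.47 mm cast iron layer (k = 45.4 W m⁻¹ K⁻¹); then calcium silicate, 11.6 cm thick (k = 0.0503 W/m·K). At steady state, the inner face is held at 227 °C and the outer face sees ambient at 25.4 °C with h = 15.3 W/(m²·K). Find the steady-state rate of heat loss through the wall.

Series thermal resistances, inner to outer:
  R_cast iron = L/(kA) = 0.00447/(45.4·1.60) = 6.154×10^-5 K/W
  R_calcium silicate = L/(kA) = 0.116/(0.0503·1.60) = 1.441 K/W
  R_conv,out = 1/(hA) = 1/(15.3·1.60) = 0.04085 K/W
ΣR = 6.154×10^-5 + 1.441 + 0.04085 = 1.482 K/W
Q = ΔT/ΣR = (227 °C − 25.4 °C)/1.482 = 136 W

Q = 136 W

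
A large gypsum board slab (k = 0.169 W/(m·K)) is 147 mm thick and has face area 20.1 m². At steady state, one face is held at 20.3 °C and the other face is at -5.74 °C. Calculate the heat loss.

Q = kA·ΔT/L = 0.169 × 20.1 × |20.3 °C − -5.74 °C| / 0.147 = 602 W

Q = 602 W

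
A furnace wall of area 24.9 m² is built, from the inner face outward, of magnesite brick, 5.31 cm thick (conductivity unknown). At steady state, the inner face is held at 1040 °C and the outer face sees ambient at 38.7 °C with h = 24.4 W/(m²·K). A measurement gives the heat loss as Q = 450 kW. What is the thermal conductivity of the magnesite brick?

ΣR = ΔT/Q = |1040 − 38.7|/4.50×10^5 = 0.002225 K/W
Known resistances:
  R_conv,out = 1/(hA) = 1/(24.4·24.9) = 0.001646 K/W
R_magnesite brick = ΣR − ΣR_known = 0.002225 − 0.001646 = 5.790×10^-4 K/W
L/(kA) = 5.790×10^-4 ⇒ k = 0.0531/(5.790×10^-4·24.9) = 3.68 W/m·K

k = 3.68 W/m·K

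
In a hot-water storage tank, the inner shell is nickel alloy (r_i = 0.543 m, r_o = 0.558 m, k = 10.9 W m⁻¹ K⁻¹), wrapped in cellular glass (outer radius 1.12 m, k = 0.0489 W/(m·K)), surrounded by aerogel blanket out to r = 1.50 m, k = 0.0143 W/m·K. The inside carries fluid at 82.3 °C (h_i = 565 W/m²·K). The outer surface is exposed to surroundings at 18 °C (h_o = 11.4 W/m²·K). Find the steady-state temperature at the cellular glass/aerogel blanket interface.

T = 47.8 °C

Treat each layer as a resistance in series:
  R_conv,in = 1/(4πr²h) = 1/(4π·0.543²·565) = 4.777×10^-4 K/W
  R_nickel alloy = (1/0.543 − 1/0.558)/(4πk) = 0.04951/(4π·10.9) = 3.614×10^-4 K/W
  R_cellular glass = (1/0.558 − 1/1.12)/(4πk) = 0.8993/(4π·0.0489) = 1.463 K/W
  R_aerogel blanket = (1/1.12 − 1/1.50)/(4πk) = 0.2262/(4π·0.0143) = 1.259 K/W
  R_conv,out = 1/(4πr²h) = 1/(4π·1.50²·11.4) = 0.003102 K/W
ΣR = 4.777×10^-4 + 3.614×10^-4 + 1.463 + 1.259 + 0.003102 = 2.726 K/W
Q = ΔT/ΣR = (82.3 °C − 18 °C)/2.726 = 23.59 W
From the inner boundary to the cellular glass/aerogel blanket interface, ΣR_partial = 1.464 K/W.
T_interface = T_in − Q·ΣR_partial = 82.3 °C − (23.59)(1.464) = 47.8 °C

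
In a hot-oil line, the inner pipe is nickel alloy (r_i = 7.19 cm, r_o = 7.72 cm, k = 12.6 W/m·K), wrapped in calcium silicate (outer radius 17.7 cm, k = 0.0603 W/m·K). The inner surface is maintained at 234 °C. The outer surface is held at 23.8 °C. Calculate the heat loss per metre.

Treat each layer as a resistance in series:
  R'_nickel alloy = ln(0.0772/0.0719)/(2πk) = 0.07112/(2π·12.6) = 8.984×10^-4 m·K/W
  R'_calcium silicate = ln(0.177/0.0772)/(2πk) = 0.8298/(2π·0.0603) = 2.190 m·K/W
ΣR = 8.984×10^-4 + 2.190 = 2.191 m·K/W
Q' = ΔT/ΣR = (234 °C − 23.8 °C)/2.191 = 95.9 W/m

Q' = 95.9 W/m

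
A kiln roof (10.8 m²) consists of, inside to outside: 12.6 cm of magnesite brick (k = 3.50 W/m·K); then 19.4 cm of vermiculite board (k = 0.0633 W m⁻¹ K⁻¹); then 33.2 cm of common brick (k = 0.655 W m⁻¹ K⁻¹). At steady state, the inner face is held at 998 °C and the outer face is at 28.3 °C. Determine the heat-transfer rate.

Q = 2.90 kW

Series thermal resistances, inner to outer:
  R_magnesite brick = L/(kA) = 0.126/(3.50·10.8) = 0.003333 K/W
  R_vermiculite board = L/(kA) = 0.194/(0.0633·10.8) = 0.2838 K/W
  R_common brick = L/(kA) = 0.332/(0.655·10.8) = 0.04693 K/W
ΣR = 0.003333 + 0.2838 + 0.04693 = 0.3341 K/W
Q = ΔT/ΣR = (998 °C − 28.3 °C)/0.3341 = 2900 W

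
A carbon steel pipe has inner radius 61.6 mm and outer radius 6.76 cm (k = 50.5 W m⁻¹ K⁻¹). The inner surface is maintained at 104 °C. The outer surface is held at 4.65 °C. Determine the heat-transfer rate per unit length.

Q' = 2πk·ΔT/ln(r₂/r₁) = 2π × 50.5 × 99.35 / ln(0.0676/0.0616) = 3.39×10^5 W/m

Q' = 339 kW/m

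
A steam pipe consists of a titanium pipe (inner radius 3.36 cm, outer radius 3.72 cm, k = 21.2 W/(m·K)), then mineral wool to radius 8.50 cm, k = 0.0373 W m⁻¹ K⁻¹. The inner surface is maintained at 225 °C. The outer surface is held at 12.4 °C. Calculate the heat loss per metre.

Q' = 60.3 W/m

Resistance network (inner→outer):
  R'_titanium = ln(0.0372/0.0336)/(2πk) = 0.1018/(2π·21.2) = 7.641×10^-4 m·K/W
  R'_mineral wool = ln(0.0850/0.0372)/(2πk) = 0.8263/(2π·0.0373) = 3.526 m·K/W
ΣR = 7.641×10^-4 + 3.526 = 3.527 m·K/W
Q' = ΔT/ΣR = (225 °C − 12.4 °C)/3.527 = 60.3 W/m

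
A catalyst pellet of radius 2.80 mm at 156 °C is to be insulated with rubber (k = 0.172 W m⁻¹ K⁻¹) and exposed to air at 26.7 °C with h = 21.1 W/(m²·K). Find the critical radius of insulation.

r_cr = 1.63 cm

For a sphere, r_cr = 2k_ins/h = 2·0.172/21.1 = 0.0163 m = 1.63 cm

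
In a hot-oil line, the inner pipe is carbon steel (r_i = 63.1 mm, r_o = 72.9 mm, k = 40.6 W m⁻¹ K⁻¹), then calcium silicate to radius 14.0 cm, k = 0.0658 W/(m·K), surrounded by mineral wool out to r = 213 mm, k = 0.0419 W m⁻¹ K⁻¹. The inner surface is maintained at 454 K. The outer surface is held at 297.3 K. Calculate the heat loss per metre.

Resistance network (inner→outer):
  R'_carbon steel = ln(0.0729/0.0631)/(2πk) = 0.1444/(2π·40.6) = 5.659×10^-4 m·K/W
  R'_calcium silicate = ln(0.140/0.0729)/(2πk) = 0.6526/(2π·0.0658) = 1.578 m·K/W
  R'_mineral wool = ln(0.213/0.140)/(2πk) = 0.4196/(2π·0.0419) = 1.594 m·K/W
ΣR = 5.659×10^-4 + 1.578 + 1.594 = 3.173 m·K/W
Q' = ΔT/ΣR = (454 K − 297.3 K)/3.173 = 49.4 W/m

Q' = 49.4 W/m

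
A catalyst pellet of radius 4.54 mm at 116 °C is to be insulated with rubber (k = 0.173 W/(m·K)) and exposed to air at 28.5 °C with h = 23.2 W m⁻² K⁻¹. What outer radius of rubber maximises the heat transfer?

For a sphere, r_cr = 2k_ins/h = 2·0.173/23.2 = 0.0149 m = 1.49 cm

r_cr = 1.49 cm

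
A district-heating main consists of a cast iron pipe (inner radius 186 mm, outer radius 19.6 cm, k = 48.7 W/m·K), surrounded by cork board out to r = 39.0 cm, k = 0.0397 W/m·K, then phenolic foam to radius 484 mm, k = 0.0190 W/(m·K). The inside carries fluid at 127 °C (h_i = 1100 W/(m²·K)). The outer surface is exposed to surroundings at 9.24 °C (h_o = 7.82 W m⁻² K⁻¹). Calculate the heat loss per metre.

Resistance network (inner→outer):
  R'_conv,in = 1/(2πr h) = 1/(2π·0.186·1100) = 7.779×10^-4 m·K/W
  R'_cast iron = ln(0.196/0.186)/(2πk) = 0.05237/(2π·48.7) = 1.711×10^-4 m·K/W
  R'_cork board = ln(0.390/0.196)/(2πk) = 0.6880/(2π·0.0397) = 2.758 m·K/W
  R'_phenolic foam = ln(0.484/0.390)/(2πk) = 0.2159/(2π·0.0190) = 1.809 m·K/W
  R'_conv,out = 1/(2πr h) = 1/(2π·0.484·7.82) = 0.04205 m·K/W
ΣR = 7.779×10^-4 + 1.711×10^-4 + 2.758 + 1.809 + 0.04205 = 4.610 m·K/W
Q' = ΔT/ΣR = (127 °C − 9.24 °C)/4.610 = 25.5 W/m

Q' = 25.5 W/m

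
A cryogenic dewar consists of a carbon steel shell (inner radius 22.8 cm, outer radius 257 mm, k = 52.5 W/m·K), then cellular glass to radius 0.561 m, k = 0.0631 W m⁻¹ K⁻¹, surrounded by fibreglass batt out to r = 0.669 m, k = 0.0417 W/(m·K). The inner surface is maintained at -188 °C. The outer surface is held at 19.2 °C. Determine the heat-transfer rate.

Treat each layer as a resistance in series:
  R_carbon steel = (1/0.228 − 1/0.257)/(4πk) = 0.4949/(4π·52.5) = 7.502×10^-4 K/W
  R_cellular glass = (1/0.257 − 1/0.561)/(4πk) = 2.109/(4π·0.0631) = 2.659 K/W
  R_fibreglass batt = (1/0.561 − 1/0.669)/(4πk) = 0.2878/(4π·0.0417) = 0.5491 K/W
ΣR = 7.502×10^-4 + 2.659 + 0.5491 = 3.209 K/W
Q = ΔT/ΣR = (-188 °C − 19.2 °C)/3.209 = -64.6 W
(Negative Q ⇒ heat flows inward; heat gain = 64.6 W.)

Q = 64.6 W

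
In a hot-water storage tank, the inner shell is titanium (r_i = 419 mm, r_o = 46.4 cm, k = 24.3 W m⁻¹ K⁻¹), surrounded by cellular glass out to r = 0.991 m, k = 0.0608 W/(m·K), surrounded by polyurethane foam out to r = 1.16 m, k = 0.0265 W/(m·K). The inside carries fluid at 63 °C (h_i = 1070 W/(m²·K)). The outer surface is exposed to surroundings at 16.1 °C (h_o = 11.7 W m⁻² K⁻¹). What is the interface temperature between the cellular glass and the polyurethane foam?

Treat each layer as a resistance in series:
  R_conv,in = 1/(4πr²h) = 1/(4π·0.419²·1070) = 4.236×10^-4 K/W
  R_titanium = (1/0.419 − 1/0.464)/(4πk) = 0.2315/(4π·24.3) = 7.580×10^-4 K/W
  R_cellular glass = (1/0.464 − 1/0.991)/(4πk) = 1.146/(4π·0.0608) = 1.500 K/W
  R_polyurethane foam = (1/0.991 − 1/1.16)/(4πk) = 0.1470/(4π·0.0265) = 0.4415 K/W
  R_conv,out = 1/(4πr²h) = 1/(4π·1.16²·11.7) = 0.005055 K/W
ΣR = 4.236×10^-4 + 7.580×10^-4 + 1.500 + 0.4415 + 0.005055 = 1.948 K/W
Q = ΔT/ΣR = (63 °C − 16.1 °C)/1.948 = 24.08 W
From the inner boundary to the cellular glass/polyurethane foam interface, ΣR_partial = 1.501 K/W.
T_interface = T_in − Q·ΣR_partial = 63 °C − (24.08)(1.501) = 26.9 °C

T = 26.9 °C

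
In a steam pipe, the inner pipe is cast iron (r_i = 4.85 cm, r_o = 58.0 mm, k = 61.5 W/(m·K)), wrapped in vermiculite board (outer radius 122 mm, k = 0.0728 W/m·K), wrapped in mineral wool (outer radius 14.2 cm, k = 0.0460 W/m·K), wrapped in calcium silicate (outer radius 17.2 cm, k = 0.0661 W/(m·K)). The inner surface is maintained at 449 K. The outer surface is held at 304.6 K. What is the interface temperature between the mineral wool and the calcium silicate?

Series thermal resistances, inner to outer:
  R'_cast iron = ln(0.0580/0.0485)/(2πk) = 0.1789/(2π·61.5) = 4.629×10^-4 m·K/W
  R'_vermiculite board = ln(0.122/0.0580)/(2πk) = 0.7436/(2π·0.0728) = 1.626 m·K/W
  R'_mineral wool = ln(0.142/0.122)/(2πk) = 0.1518/(2π·0.0460) = 0.5252 m·K/W
  R'_calcium silicate = ln(0.172/0.142)/(2πk) = 0.1917/(2π·0.0661) = 0.4615 m·K/W
ΣR = 4.629×10^-4 + 1.626 + 0.5252 + 0.4615 = 2.613 m·K/W
Q' = ΔT/ΣR = (449 K − 304.6 K)/2.613 = 55.26 W/m
From the inner boundary to the mineral wool/calcium silicate interface, ΣR_partial = 2.152 m·K/W.
T_interface = T_in − Q'·ΣR_partial = 449 K − (55.26)(2.152) = 330.1 K

T = 330.1 K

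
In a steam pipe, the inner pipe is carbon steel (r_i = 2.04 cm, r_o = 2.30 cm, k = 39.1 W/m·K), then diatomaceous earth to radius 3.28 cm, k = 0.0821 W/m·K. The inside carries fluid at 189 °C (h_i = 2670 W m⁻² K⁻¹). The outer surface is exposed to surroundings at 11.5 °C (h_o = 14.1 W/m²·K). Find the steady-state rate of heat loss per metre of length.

Series thermal resistances, inner to outer:
  R'_conv,in = 1/(2πr h) = 1/(2π·0.0204·2670) = 0.002922 m·K/W
  R'_carbon steel = ln(0.0230/0.0204)/(2πk) = 0.1200/(2π·39.1) = 4.883×10^-4 m·K/W
  R'_diatomaceous earth = ln(0.0328/0.0230)/(2πk) = 0.3549/(2π·0.0821) = 0.6881 m·K/W
  R'_conv,out = 1/(2πr h) = 1/(2π·0.0328·14.1) = 0.3441 m·K/W
ΣR = 0.002922 + 4.883×10^-4 + 0.6881 + 0.3441 = 1.036 m·K/W
Q' = ΔT/ΣR = (189 °C − 11.5 °C)/1.036 = 171 W/m

Q' = 171 W/m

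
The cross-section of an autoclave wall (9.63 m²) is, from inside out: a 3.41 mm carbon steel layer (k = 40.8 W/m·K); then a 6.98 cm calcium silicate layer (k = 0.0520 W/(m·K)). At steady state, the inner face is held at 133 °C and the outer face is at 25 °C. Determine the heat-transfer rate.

Resistance network (inner→outer):
  R_carbon steel = L/(kA) = 0.00341/(40.8·9.63) = 8.679×10^-6 K/W
  R_calcium silicate = L/(kA) = 0.0698/(0.0520·9.63) = 0.1394 K/W
ΣR = 8.679×10^-6 + 0.1394 = 0.1394 K/W
Q = ΔT/ΣR = (133 °C − 25 °C)/0.1394 = 775 W

Q = 775 W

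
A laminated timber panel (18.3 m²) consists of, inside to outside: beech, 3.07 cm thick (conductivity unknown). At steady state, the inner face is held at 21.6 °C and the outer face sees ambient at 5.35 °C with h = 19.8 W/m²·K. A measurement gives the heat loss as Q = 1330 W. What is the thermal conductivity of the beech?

k = 0.177 W/m·K

ΣR = ΔT/Q = |21.6 − 5.35|/1330 = 0.01222 K/W
Known resistances:
  R_conv,out = 1/(hA) = 1/(19.8·18.3) = 0.002760 K/W
R_beech = ΣR − ΣR_known = 0.01222 − 0.002760 = 0.009460 K/W
L/(kA) = 0.009460 ⇒ k = 0.0307/(0.009460·18.3) = 0.177 W/m·K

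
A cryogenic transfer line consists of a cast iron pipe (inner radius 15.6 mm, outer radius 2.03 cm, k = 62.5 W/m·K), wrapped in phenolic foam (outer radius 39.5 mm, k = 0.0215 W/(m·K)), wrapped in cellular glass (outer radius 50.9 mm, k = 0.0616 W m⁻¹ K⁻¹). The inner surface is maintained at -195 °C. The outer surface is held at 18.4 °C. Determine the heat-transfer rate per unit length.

Q' = 38.2 W/m

Resistance network (inner→outer):
  R'_cast iron = ln(0.0203/0.0156)/(2πk) = 0.2633/(2π·62.5) = 6.706×10^-4 m·K/W
  R'_phenolic foam = ln(0.0395/0.0203)/(2πk) = 0.6657/(2π·0.0215) = 4.928 m·K/W
  R'_cellular glass = ln(0.0509/0.0395)/(2πk) = 0.2536/(2π·0.0616) = 0.6551 m·K/W
ΣR = 6.706×10^-4 + 4.928 + 0.6551 = 5.584 m·K/W
Q' = ΔT/ΣR = (-195 °C − 18.4 °C)/5.584 = -38.2 W/m
(Negative Q' ⇒ heat flows inward; heat gain = 38.2 W/m.)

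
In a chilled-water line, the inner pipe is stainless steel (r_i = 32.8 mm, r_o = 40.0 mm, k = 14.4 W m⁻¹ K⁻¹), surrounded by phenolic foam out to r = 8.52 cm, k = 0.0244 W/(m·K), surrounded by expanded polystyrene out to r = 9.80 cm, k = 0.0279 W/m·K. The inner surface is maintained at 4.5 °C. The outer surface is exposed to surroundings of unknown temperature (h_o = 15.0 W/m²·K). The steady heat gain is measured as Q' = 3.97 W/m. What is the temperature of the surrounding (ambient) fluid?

Sum the resistances:
  R'_stainless steel = ln(0.0400/0.0328)/(2πk) = 0.1985/(2π·14.4) = 0.002193 m·K/W
  R'_phenolic foam = ln(0.0852/0.0400)/(2πk) = 0.7561/(2π·0.0244) = 4.932 m·K/W
  R'_expanded polystyrene = ln(0.0980/0.0852)/(2πk) = 0.1400/(2π·0.0279) = 0.7984 m·K/W
  R'_conv,out = 1/(2πr h) = 1/(2π·0.0980·15.0) = 0.1083 m·K/W
ΣR = 5.841 m·K/W
ΔT = Q'·ΣR = 3.97 × 5.841 = 23.19 K
Heat flows inward, so T_out = T_in + ΔT = 4.5 + 23.19 = 27.7 °C

T_out = 27.7 °C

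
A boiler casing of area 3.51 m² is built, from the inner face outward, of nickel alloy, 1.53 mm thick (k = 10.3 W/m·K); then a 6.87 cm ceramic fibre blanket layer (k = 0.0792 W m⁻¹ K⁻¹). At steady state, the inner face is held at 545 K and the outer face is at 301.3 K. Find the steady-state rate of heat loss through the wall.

Resistance network (inner→outer):
  R_nickel alloy = L/(kA) = 0.00153/(10.3·3.51) = 4.232×10^-5 K/W
  R_ceramic fibre blanket = L/(kA) = 0.0687/(0.0792·3.51) = 0.2471 K/W
ΣR = 4.232×10^-5 + 0.2471 = 0.2471 K/W
Q = ΔT/ΣR = (545 K − 301.3 K)/0.2471 = 986 W

Q = 986 W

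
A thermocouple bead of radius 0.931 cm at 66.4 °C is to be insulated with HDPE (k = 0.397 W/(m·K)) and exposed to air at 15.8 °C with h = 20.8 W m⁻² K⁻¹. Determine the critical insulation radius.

For a sphere, r_cr = 2k_ins/h = 2·0.397/20.8 = 0.0382 m = 3.82 cm

r_cr = 3.82 cm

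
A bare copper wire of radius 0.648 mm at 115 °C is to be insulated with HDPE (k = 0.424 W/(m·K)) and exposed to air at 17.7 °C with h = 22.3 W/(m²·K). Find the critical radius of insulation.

For a cylinder, r_cr = k_ins/h = 0.424/22.3 = 0.0190 m = 1.90 cm

r_cr = 1.90 cm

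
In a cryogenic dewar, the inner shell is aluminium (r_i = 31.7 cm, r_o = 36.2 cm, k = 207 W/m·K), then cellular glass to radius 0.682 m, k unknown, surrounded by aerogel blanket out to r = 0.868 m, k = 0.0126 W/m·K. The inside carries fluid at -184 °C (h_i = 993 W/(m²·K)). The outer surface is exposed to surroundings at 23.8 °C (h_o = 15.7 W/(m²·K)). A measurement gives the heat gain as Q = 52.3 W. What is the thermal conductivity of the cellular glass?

k = 0.0521 W/m·K

ΣR = ΔT/Q = |-184 − 23.8|/52.3 = 3.973 K/W
Known resistances:
  R_conv,in = 1/(4πr²h) = 1/(4π·0.317²·993) = 7.975×10^-4 K/W
  R_aluminium = (1/0.317 − 1/0.362)/(4πk) = 0.3921/(4π·207) = 1.508×10^-4 K/W
  R_aerogel blanket = (1/0.682 − 1/0.868)/(4πk) = 0.3142/(4π·0.0126) = 1.984 K/W
  R_conv,out = 1/(4πr²h) = 1/(4π·0.868²·15.7) = 0.006727 K/W
R_cellular glass = ΣR − ΣR_known = 3.973 − 1.992 = 1.981 K/W
(1/r₁−1/r₂)/(4πk) = 1.981 ⇒ k = 1.296/(4π·1.981) = 0.0521 W/m·K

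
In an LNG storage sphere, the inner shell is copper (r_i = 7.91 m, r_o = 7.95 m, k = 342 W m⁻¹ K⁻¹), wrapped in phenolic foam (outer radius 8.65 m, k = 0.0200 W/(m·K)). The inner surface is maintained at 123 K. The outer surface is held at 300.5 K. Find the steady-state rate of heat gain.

Q = 4380 W

Resistance network (inner→outer):
  R_copper = (1/7.91 − 1/7.95)/(4πk) = 6.361×10^-4/(4π·342) = 1.480×10^-7 K/W
  R_phenolic foam = (1/7.95 − 1/8.65)/(4πk) = 0.01018/(4π·0.0200) = 0.04050 K/W
ΣR = 1.480×10^-7 + 0.04050 = 0.04050 K/W
Q = ΔT/ΣR = (123 K − 300.5 K)/0.04050 = -4380 W
(Negative Q ⇒ heat flows inward; heat gain = 4380 W.)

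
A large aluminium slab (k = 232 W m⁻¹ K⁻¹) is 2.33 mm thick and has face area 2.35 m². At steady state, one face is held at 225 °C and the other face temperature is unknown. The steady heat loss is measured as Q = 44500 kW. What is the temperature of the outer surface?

Series resistances:
  R_aluminium = L/(kA) = 0.00233/(232·2.35) = 4.274×10^-6 K/W
ΣR = 4.274×10^-6 K/W
ΔT = Q·ΣR = 4.45×10^7 × 4.274×10^-6 = 190.2 K
Heat flows outward, so T_out = T_in − ΔT = 225 − 190.2 = 34.8 °C

T_out = 34.8 °C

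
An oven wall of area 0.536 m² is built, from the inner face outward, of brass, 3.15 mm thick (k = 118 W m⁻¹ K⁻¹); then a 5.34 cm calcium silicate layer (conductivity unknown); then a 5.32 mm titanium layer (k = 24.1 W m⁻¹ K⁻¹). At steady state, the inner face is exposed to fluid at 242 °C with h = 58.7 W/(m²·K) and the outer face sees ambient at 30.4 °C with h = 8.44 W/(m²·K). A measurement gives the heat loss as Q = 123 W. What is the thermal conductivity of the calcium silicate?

k = 0.0679 W/m·K

ΣR = ΔT/Q = |242 − 30.4|/123 = 1.720 K/W
Known resistances:
  R_conv,in = 1/(hA) = 1/(58.7·0.536) = 0.03178 K/W
  R_brass = L/(kA) = 0.00315/(118·0.536) = 4.980×10^-5 K/W
  R_titanium = L/(kA) = 0.00532/(24.1·0.536) = 4.118×10^-4 K/W
  R_conv,out = 1/(hA) = 1/(8.44·0.536) = 0.2211 K/W
R_calcium silicate = ΣR − ΣR_known = 1.720 − 0.2533 = 1.467 K/W
L/(kA) = 1.467 ⇒ k = 0.0534/(1.467·0.536) = 0.0679 W/m·K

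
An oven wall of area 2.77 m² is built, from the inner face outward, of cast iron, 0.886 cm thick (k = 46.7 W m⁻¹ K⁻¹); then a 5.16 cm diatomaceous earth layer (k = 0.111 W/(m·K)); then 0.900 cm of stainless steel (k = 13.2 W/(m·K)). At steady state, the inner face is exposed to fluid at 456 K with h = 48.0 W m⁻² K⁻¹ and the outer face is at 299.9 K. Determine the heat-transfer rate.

Series thermal resistances, inner to outer:
  R_conv,in = 1/(hA) = 1/(48.0·2.77) = 0.007521 K/W
  R_cast iron = L/(kA) = 0.00886/(46.7·2.77) = 6.849×10^-5 K/W
  R_diatomaceous earth = L/(kA) = 0.0516/(0.111·2.77) = 0.1678 K/W
  R_stainless steel = L/(kA) = 0.00900/(13.2·2.77) = 2.461×10^-4 K/W
ΣR = 0.007521 + 6.849×10^-5 + 0.1678 + 2.461×10^-4 = 0.1756 K/W
Q = ΔT/ΣR = (456 K − 299.9 K)/0.1756 = 889 W

Q = 889 W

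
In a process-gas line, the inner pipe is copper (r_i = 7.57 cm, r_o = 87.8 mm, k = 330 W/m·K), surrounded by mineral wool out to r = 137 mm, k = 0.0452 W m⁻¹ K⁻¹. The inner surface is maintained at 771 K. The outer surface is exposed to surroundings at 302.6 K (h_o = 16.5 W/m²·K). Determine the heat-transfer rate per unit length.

Q' = 286 W/m

Resistance network (inner→outer):
  R'_copper = ln(0.0878/0.0757)/(2πk) = 0.1483/(2π·330) = 7.152×10^-5 m·K/W
  R'_mineral wool = ln(0.137/0.0878)/(2πk) = 0.4449/(2π·0.0452) = 1.567 m·K/W
  R'_conv,out = 1/(2πr h) = 1/(2π·0.137·16.5) = 0.07041 m·K/W
ΣR = 7.152×10^-5 + 1.567 + 0.07041 = 1.637 m·K/W
Q' = ΔT/ΣR = (771 K − 302.6 K)/1.637 = 286 W/m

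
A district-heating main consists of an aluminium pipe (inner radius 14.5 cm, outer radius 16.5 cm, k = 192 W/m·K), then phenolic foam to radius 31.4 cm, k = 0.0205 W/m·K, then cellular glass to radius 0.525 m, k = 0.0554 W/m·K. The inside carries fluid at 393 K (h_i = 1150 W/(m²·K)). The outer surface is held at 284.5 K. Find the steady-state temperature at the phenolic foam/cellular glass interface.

Treat each layer as a resistance in series:
  R'_conv,in = 1/(2πr h) = 1/(2π·0.145·1150) = 9.545×10^-4 m·K/W
  R'_aluminium = ln(0.165/0.145)/(2πk) = 0.1292/(2π·192) = 1.071×10^-4 m·K/W
  R'_phenolic foam = ln(0.314/0.165)/(2πk) = 0.6434/(2π·0.0205) = 4.996 m·K/W
  R'_cellular glass = ln(0.525/0.314)/(2πk) = 0.5140/(2π·0.0554) = 1.477 m·K/W
ΣR = 9.545×10^-4 + 1.071×10^-4 + 4.996 + 1.477 = 6.474 m·K/W
Q' = ΔT/ΣR = (393 K − 284.5 K)/6.474 = 16.76 W/m
From the inner boundary to the phenolic foam/cellular glass interface, ΣR_partial = 4.997 m·K/W.
T_interface = T_in − Q'·ΣR_partial = 393 K − (16.76)(4.997) = 309.3 K

T = 309.3 K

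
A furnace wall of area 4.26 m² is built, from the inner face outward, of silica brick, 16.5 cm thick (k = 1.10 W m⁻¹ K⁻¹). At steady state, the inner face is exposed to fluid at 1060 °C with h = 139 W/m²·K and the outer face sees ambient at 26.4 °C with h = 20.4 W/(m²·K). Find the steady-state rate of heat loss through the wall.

Resistance network (inner→outer):
  R_conv,in = 1/(hA) = 1/(139·4.26) = 0.001689 K/W
  R_silica brick = L/(kA) = 0.165/(1.10·4.26) = 0.03521 K/W
  R_conv,out = 1/(hA) = 1/(20.4·4.26) = 0.01151 K/W
ΣR = 0.001689 + 0.03521 + 0.01151 = 0.04841 K/W
Q = ΔT/ΣR = (1060 °C − 26.4 °C)/0.04841 = 21400 W

Q = 21.4 kW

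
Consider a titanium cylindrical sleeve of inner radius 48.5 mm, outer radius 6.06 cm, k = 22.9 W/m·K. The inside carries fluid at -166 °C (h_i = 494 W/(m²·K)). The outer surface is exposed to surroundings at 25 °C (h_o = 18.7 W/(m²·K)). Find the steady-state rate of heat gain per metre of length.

Series thermal resistances, inner to outer:
  R'_conv,in = 1/(2πr h) = 1/(2π·0.0485·494) = 0.006643 m·K/W
  R'_titanium = ln(0.0606/0.0485)/(2πk) = 0.2227/(2π·22.9) = 0.001548 m·K/W
  R'_conv,out = 1/(2πr h) = 1/(2π·0.0606·18.7) = 0.1404 m·K/W
ΣR = 0.006643 + 0.001548 + 0.1404 = 0.1486 m·K/W
Q' = ΔT/ΣR = (-166 °C − 25 °C)/0.1486 = -1290 W/m
(Negative Q' ⇒ heat flows inward; heat gain = 1290 W/m.)

Q' = 1290 W/m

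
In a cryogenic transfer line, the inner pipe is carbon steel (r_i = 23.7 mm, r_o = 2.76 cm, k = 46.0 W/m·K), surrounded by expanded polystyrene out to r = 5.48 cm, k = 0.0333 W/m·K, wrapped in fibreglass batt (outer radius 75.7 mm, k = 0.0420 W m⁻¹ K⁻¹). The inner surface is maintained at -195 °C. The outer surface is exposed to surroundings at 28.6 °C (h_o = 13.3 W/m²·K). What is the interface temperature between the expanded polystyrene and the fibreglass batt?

T = -37.7 °C

Treat each layer as a resistance in series:
  R'_carbon steel = ln(0.0276/0.0237)/(2πk) = 0.1523/(2π·46.0) = 5.271×10^-4 m·K/W
  R'_expanded polystyrene = ln(0.0548/0.0276)/(2πk) = 0.6859/(2π·0.0333) = 3.278 m·K/W
  R'_fibreglass batt = ln(0.0757/0.0548)/(2πk) = 0.3231/(2π·0.0420) = 1.224 m·K/W
  R'_conv,out = 1/(2πr h) = 1/(2π·0.0757·13.3) = 0.1581 m·K/W
ΣR = 5.271×10^-4 + 3.278 + 1.224 + 0.1581 = 4.661 m·K/W
Q' = ΔT/ΣR = (-195 °C − 28.6 °C)/4.661 = -47.97 W/m
From the inner boundary to the expanded polystyrene/fibreglass batt interface, ΣR_partial = 3.279 m·K/W.
T_interface = T_in − Q'·ΣR_partial = -195 °C − (-47.97)(3.279) = -37.7 °C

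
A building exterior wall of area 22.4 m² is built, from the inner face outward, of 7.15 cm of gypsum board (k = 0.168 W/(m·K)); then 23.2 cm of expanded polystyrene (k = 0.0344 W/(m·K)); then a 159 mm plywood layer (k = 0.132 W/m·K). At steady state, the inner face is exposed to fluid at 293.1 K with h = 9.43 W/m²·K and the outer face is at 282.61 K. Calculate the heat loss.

Q = 27.7 W

Treat each layer as a resistance in series:
  R_conv,in = 1/(hA) = 1/(9.43·22.4) = 0.004734 K/W
  R_gypsum board = L/(kA) = 0.0715/(0.168·22.4) = 0.01900 K/W
  R_expanded polystyrene = L/(kA) = 0.232/(0.0344·22.4) = 0.3011 K/W
  R_plywood = L/(kA) = 0.159/(0.132·22.4) = 0.05377 K/W
ΣR = 0.004734 + 0.01900 + 0.3011 + 0.05377 = 0.3786 K/W
Q = ΔT/ΣR = (293.1 K − 282.61 K)/0.3786 = 27.7 W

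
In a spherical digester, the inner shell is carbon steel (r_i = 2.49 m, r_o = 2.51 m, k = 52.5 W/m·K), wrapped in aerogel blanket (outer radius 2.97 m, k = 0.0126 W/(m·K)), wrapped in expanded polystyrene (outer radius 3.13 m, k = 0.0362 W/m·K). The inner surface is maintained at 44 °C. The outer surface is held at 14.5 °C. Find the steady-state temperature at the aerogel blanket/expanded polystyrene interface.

T = 17.1 °C

Resistance network (inner→outer):
  R_carbon steel = (1/2.49 − 1/2.51)/(4πk) = 0.003200/(4π·52.5) = 4.851×10^-6 K/W
  R_aerogel blanket = (1/2.51 − 1/2.97)/(4πk) = 0.06171/(4π·0.0126) = 0.3897 K/W
  R_expanded polystyrene = (1/2.97 − 1/3.13)/(4πk) = 0.01721/(4π·0.0362) = 0.03784 K/W
ΣR = 4.851×10^-6 + 0.3897 + 0.03784 = 0.4275 K/W
Q = ΔT/ΣR = (44 °C − 14.5 °C)/0.4275 = 69.01 W
From the inner boundary to the aerogel blanket/expanded polystyrene interface, ΣR_partial = 0.3897 K/W.
T_interface = T_in − Q·ΣR_partial = 44 °C − (69.01)(0.3897) = 17.1 °C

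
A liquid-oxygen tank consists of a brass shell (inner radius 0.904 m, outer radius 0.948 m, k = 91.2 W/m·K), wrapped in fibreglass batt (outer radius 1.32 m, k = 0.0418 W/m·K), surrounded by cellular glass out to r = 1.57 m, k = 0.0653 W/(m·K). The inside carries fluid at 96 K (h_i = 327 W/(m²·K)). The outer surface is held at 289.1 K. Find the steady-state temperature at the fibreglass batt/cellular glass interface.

T = 249.3 K

Series thermal resistances, inner to outer:
  R_conv,in = 1/(4πr²h) = 1/(4π·0.904²·327) = 2.978×10^-4 K/W
  R_brass = (1/0.904 − 1/0.948)/(4πk) = 0.05134/(4π·91.2) = 4.480×10^-5 K/W
  R_fibreglass batt = (1/0.948 − 1/1.32)/(4πk) = 0.2973/(4π·0.0418) = 0.5659 K/W
  R_cellular glass = (1/1.32 − 1/1.57)/(4πk) = 0.1206/(4π·0.0653) = 0.1470 K/W
ΣR = 2.978×10^-4 + 4.480×10^-5 + 0.5659 + 0.1470 = 0.7132 K/W
Q = ΔT/ΣR = (96 K − 289.1 K)/0.7132 = -270.8 W
From the inner boundary to the fibreglass batt/cellular glass interface, ΣR_partial = 0.5662 K/W.
T_interface = T_in − Q·ΣR_partial = 96 K − (-270.8)(0.5662) = 249.3 K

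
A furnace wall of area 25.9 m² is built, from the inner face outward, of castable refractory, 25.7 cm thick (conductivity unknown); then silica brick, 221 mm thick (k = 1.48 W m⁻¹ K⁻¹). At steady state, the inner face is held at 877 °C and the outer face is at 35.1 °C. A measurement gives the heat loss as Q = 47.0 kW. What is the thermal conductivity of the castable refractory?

ΣR = ΔT/Q = |877 − 35.1|/47000 = 0.01791 K/W
Known resistances:
  R_silica brick = L/(kA) = 0.221/(1.48·25.9) = 0.005765 K/W
R_castable refractory = ΣR − ΣR_known = 0.01791 − 0.005765 = 0.01214 K/W
L/(kA) = 0.01214 ⇒ k = 0.257/(0.01214·25.9) = 0.817 W/m·K

k = 0.817 W/m·K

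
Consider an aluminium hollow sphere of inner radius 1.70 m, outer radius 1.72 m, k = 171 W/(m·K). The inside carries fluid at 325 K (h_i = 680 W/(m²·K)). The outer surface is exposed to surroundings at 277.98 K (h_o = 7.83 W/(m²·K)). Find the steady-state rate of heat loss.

Q = 13.5 kW

Series thermal resistances, inner to outer:
  R_conv,in = 1/(4πr²h) = 1/(4π·1.70²·680) = 4.049×10^-5 K/W
  R_aluminium = (1/1.70 − 1/1.72)/(4πk) = 0.006840/(4π·171) = 3.183×10^-6 K/W
  R_conv,out = 1/(4πr²h) = 1/(4π·1.72²·7.83) = 0.003435 K/W
ΣR = 4.049×10^-5 + 3.183×10^-6 + 0.003435 = 0.003479 K/W
Q = ΔT/ΣR = (325 K − 277.98 K)/0.003479 = 13500 W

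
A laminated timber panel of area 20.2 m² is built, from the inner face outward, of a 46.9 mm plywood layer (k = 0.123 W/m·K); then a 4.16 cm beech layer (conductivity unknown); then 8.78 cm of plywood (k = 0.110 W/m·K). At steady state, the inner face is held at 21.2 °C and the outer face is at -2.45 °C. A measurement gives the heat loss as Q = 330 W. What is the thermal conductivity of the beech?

k = 0.155 W/m·K

ΣR = ΔT/Q = |21.2 − -2.45|/330 = 0.07167 K/W
Known resistances:
  R_plywood = L/(kA) = 0.0469/(0.123·20.2) = 0.01888 K/W
  R_plywood = L/(kA) = 0.0878/(0.110·20.2) = 0.03951 K/W
R_beech = ΣR − ΣR_known = 0.07167 − 0.05839 = 0.01328 K/W
L/(kA) = 0.01328 ⇒ k = 0.0416/(0.01328·20.2) = 0.155 W/m·K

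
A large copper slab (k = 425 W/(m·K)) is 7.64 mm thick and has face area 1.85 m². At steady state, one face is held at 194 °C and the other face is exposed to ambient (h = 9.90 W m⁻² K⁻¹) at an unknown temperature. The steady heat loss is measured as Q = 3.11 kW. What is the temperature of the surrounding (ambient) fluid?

Sum the resistances:
  R_copper = L/(kA) = 0.00764/(425·1.85) = 9.717×10^-6 K/W
  R_conv,out = 1/(hA) = 1/(9.90·1.85) = 0.05460 K/W
ΣR = 0.05461 K/W
ΔT = Q·ΣR = 3110 × 0.05461 = 169.8 K
Heat flows outward, so T_out = T_in − ΔT = 194 − 169.8 = 24.2 °C

T_out = 24.2 °C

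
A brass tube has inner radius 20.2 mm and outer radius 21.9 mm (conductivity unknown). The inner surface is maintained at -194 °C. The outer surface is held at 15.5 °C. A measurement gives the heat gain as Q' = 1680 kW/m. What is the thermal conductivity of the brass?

k = 103 W/m·K

ΣR = ΔT/Q' = |-194 − 15.5|/1.68×10^6 = 1.247×10^-4 m·K/W
ln(r₂/r₁)/(2πk) = 1.247×10^-4 ⇒ k = 0.08080/(2π·1.247×10^-4) = 103 W/m·K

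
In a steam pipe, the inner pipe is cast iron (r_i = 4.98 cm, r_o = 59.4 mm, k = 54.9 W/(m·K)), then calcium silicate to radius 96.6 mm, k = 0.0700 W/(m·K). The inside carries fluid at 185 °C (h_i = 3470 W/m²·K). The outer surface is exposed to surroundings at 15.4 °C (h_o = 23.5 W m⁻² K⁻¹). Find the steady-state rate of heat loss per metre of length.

Treat each layer as a resistance in series:
  R'_conv,in = 1/(2πr h) = 1/(2π·0.0498·3470) = 9.210×10^-4 m·K/W
  R'_cast iron = ln(0.0594/0.0498)/(2πk) = 0.1763/(2π·54.9) = 5.110×10^-4 m·K/W
  R'_calcium silicate = ln(0.0966/0.0594)/(2πk) = 0.4863/(2π·0.0700) = 1.106 m·K/W
  R'_conv,out = 1/(2πr h) = 1/(2π·0.0966·23.5) = 0.07011 m·K/W
ΣR = 9.210×10^-4 + 5.110×10^-4 + 1.106 + 0.07011 = 1.178 m·K/W
Q' = ΔT/ΣR = (185 °C − 15.4 °C)/1.178 = 144 W/m

Q' = 144 W/m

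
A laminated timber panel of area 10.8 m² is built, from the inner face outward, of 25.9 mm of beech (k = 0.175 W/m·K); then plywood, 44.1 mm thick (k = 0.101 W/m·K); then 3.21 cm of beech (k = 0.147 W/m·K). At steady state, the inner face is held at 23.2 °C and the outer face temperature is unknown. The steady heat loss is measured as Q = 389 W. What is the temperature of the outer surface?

Sum the resistances:
  R_beech = L/(kA) = 0.0259/(0.175·10.8) = 0.01370 K/W
  R_plywood = L/(kA) = 0.0441/(0.101·10.8) = 0.04043 K/W
  R_beech = L/(kA) = 0.0321/(0.147·10.8) = 0.02022 K/W
ΣR = 0.07435 K/W
ΔT = Q·ΣR = 389 × 0.07435 = 28.92 K
Heat flows outward, so T_out = T_in − ΔT = 23.2 − 28.92 = -5.72 °C

T_out = -5.72 °C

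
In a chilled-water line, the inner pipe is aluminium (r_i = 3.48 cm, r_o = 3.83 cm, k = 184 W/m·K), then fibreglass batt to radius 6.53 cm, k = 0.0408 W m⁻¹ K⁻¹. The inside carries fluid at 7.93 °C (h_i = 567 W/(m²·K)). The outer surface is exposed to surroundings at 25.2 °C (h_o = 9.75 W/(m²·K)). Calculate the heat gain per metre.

Q' = 7.38 W/m

Treat each layer as a resistance in series:
  R'_conv,in = 1/(2πr h) = 1/(2π·0.0348·567) = 0.008066 m·K/W
  R'_aluminium = ln(0.0383/0.0348)/(2πk) = 0.09583/(2π·184) = 8.289×10^-5 m·K/W
  R'_fibreglass batt = ln(0.0653/0.0383)/(2πk) = 0.5335/(2π·0.0408) = 2.081 m·K/W
  R'_conv,out = 1/(2πr h) = 1/(2π·0.0653·9.75) = 0.2500 m·K/W
ΣR = 0.008066 + 8.289×10^-5 + 2.081 + 0.2500 = 2.339 m·K/W
Q' = ΔT/ΣR = (7.93 °C − 25.2 °C)/2.339 = -7.38 W/m
(Negative Q' ⇒ heat flows inward; heat gain = 7.38 W/m.)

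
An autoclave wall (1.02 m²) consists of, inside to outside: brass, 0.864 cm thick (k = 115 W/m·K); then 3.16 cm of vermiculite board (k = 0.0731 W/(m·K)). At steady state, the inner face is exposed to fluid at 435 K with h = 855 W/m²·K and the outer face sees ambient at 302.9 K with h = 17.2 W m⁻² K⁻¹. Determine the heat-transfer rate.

Q = 274 W

Resistance network (inner→outer):
  R_conv,in = 1/(hA) = 1/(855·1.02) = 0.001147 K/W
  R_brass = L/(kA) = 0.00864/(115·1.02) = 7.366×10^-5 K/W
  R_vermiculite board = L/(kA) = 0.0316/(0.0731·1.02) = 0.4238 K/W
  R_conv,out = 1/(hA) = 1/(17.2·1.02) = 0.05700 K/W
ΣR = 0.001147 + 7.366×10^-5 + 0.4238 + 0.05700 = 0.4820 K/W
Q = ΔT/ΣR = (435 K − 302.9 K)/0.4820 = 274 W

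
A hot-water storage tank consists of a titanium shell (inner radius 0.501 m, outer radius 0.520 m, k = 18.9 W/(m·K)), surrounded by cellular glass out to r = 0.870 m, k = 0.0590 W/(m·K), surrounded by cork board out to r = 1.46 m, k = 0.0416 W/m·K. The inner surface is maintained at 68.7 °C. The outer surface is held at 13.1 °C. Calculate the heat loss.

Q = 28.8 W

Resistance network (inner→outer):
  R_titanium = (1/0.501 − 1/0.520)/(4πk) = 0.07293/(4π·18.9) = 3.071×10^-4 K/W
  R_cellular glass = (1/0.520 − 1/0.870)/(4πk) = 0.7737/(4π·0.0590) = 1.043 K/W
  R_cork board = (1/0.870 − 1/1.46)/(4πk) = 0.4645/(4π·0.0416) = 0.8885 K/W
ΣR = 3.071×10^-4 + 1.043 + 0.8885 = 1.932 K/W
Q = ΔT/ΣR = (68.7 °C − 13.1 °C)/1.932 = 28.8 W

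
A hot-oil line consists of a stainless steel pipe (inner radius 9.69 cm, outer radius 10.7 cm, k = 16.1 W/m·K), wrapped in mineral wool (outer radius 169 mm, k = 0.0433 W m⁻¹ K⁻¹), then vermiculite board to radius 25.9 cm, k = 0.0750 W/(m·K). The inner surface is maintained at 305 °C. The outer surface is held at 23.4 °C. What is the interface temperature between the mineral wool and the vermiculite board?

Series thermal resistances, inner to outer:
  R'_stainless steel = ln(0.107/0.0969)/(2πk) = 0.09915/(2π·16.1) = 9.801×10^-4 m·K/W
  R'_mineral wool = ln(0.169/0.107)/(2πk) = 0.4571/(2π·0.0433) = 1.680 m·K/W
  R'_vermiculite board = ln(0.259/0.169)/(2πk) = 0.4269/(2π·0.0750) = 0.9060 m·K/W
ΣR = 9.801×10^-4 + 1.680 + 0.9060 = 2.587 m·K/W
Q' = ΔT/ΣR = (305 °C − 23.4 °C)/2.587 = 108.9 W/m
From the inner boundary to the mineral wool/vermiculite board interface, ΣR_partial = 1.681 m·K/W.
T_interface = T_in − Q'·ΣR_partial = 305 °C − (108.9)(1.681) = 122 °C

T = 122 °C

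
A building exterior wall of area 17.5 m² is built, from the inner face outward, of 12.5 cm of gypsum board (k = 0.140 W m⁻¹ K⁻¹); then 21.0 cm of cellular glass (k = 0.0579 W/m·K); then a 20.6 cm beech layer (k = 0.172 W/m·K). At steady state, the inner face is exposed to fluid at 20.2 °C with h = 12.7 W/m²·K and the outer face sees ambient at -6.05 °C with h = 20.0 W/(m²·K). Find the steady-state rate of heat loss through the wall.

Q = 78.6 W

Series thermal resistances, inner to outer:
  R_conv,in = 1/(hA) = 1/(12.7·17.5) = 0.004499 K/W
  R_gypsum board = L/(kA) = 0.125/(0.140·17.5) = 0.05102 K/W
  R_cellular glass = L/(kA) = 0.210/(0.0579·17.5) = 0.2073 K/W
  R_beech = L/(kA) = 0.206/(0.172·17.5) = 0.06844 K/W
  R_conv,out = 1/(hA) = 1/(20.0·17.5) = 0.002857 K/W
ΣR = 0.004499 + 0.05102 + 0.2073 + 0.06844 + 0.002857 = 0.3341 K/W
Q = ΔT/ΣR = (20.2 °C − -6.05 °C)/0.3341 = 78.6 W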